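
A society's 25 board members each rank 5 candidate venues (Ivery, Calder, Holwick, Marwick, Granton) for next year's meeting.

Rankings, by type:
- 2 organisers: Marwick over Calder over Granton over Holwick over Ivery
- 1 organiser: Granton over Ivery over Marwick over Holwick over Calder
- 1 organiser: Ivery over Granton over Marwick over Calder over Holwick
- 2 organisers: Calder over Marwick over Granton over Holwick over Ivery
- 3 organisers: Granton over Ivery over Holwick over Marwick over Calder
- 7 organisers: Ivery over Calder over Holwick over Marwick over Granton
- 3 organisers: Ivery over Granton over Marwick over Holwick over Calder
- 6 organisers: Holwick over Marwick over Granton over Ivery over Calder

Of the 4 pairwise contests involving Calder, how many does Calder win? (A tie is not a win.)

0

Calder against each rival (25 organisers):
Calder vs Ivery: 4 to 21, Ivery.
Calder vs Holwick: Holwick, 13–12.
Calder vs Marwick: Calder is ranked higher on 2+7 = 9 ballots, Marwick on 16. Marwick wins 16–9.
Calder vs Granton: Calder is ranked higher on 2+2+7 = 11 ballots, Granton on 14. Granton wins 14–11.
Calder beats no one; loses to Ivery, Holwick, Marwick, Granton — 0 pairwise wins.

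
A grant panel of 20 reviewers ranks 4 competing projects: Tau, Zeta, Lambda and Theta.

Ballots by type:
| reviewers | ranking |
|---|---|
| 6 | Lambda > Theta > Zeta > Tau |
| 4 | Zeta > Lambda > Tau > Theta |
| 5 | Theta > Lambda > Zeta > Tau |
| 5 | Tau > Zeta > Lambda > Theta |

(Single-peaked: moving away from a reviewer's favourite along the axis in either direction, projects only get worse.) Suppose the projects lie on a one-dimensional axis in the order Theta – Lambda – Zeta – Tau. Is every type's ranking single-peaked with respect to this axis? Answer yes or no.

Axis positions: Theta=1, Lambda=2, Zeta=3, Tau=4.
Type 1 (peak Lambda at position 2): ranking walks positions 2-1-3-4, expanding outward from the peak — single-peaked.
Type 2 (peak Zeta at position 3): ranking walks positions 3-2-4-1, expanding outward from the peak — single-peaked.
Type 3 (peak Theta at position 1): ranking walks positions 1-2-3-4, expanding outward from the peak — single-peaked.
Type 4 (peak Tau at position 4): ranking walks positions 4-3-2-1, expanding outward from the peak — single-peaked.
Every ranking is single-peaked on this axis.

yes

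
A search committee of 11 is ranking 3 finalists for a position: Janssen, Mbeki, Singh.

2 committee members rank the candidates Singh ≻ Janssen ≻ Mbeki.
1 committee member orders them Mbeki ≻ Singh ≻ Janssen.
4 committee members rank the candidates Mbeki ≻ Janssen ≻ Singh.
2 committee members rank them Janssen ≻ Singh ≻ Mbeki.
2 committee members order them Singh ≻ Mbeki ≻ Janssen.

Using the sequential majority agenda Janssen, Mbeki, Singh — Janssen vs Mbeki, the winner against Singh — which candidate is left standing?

Singh

Round 1: Janssen vs Mbeki — 4–7, Mbeki advances.
Round 2: Mbeki vs Singh — 5–6, Singh advances.
The agenda winner is Singh.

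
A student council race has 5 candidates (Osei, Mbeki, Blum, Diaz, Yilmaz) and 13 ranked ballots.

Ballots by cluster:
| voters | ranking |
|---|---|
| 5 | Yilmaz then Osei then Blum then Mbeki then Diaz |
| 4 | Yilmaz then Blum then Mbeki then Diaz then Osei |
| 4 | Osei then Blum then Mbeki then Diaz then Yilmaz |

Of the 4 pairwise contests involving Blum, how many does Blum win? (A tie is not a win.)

Blum against each rival (13 voters):
Blum–Osei: Osei 9–4.
Blum vs Mbeki: 13 to 0, Blum.
Blum vs Diaz: Blum wins 13–0.
Blum vs Yilmaz: 4 to 9, Yilmaz.
Blum beats Mbeki, Diaz; loses to Osei, Yilmaz — 2 pairwise wins.

2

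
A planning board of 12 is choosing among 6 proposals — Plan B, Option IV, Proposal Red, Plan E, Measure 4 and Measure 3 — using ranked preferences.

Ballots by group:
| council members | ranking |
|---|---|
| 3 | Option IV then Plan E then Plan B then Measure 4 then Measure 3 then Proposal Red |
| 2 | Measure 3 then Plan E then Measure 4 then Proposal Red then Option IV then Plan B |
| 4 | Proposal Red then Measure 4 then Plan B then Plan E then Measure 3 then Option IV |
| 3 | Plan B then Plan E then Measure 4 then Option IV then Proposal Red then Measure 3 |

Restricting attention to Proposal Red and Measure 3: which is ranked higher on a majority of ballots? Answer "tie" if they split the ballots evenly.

Ballots ranking Proposal Red above Measure 3: 4 + 3 = 7.
Ballots ranking Measure 3 above Proposal Red: 12 − 7 = 5.
Proposal Red wins the head-to-head 7–5.

Proposal Red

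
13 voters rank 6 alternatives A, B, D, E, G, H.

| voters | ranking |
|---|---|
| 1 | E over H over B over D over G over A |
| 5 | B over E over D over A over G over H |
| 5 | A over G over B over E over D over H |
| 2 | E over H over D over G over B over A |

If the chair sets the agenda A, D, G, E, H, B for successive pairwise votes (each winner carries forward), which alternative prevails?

B

Round 1: A vs D — 5–8, D advances.
Round 2: D vs G — 8–5, D advances.
Round 3: D vs E — 0–13, E advances.
Round 4: E vs H — 13–0, E advances.
Round 5: E vs B — 3–10, B advances.
B survives the agenda.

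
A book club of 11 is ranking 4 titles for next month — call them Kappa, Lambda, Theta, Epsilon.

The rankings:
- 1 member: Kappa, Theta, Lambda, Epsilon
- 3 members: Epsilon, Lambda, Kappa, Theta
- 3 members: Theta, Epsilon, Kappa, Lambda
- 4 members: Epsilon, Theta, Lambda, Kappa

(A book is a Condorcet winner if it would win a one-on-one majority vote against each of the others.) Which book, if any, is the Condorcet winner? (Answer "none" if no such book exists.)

Epsilon

Pairwise majorities:
Kappa vs Lambda: 1+3 = 4 for Kappa, 7 for Lambda — Lambda by 7–4.
Kappa vs Theta: Kappa is ranked higher on 1+3 = 4 ballots, Theta on 7. Theta wins 7–4.
Kappa–Epsilon: Epsilon 10–1.
Lambda vs Theta: 3 for Lambda, 8 for Theta — Theta by 8–3.
Lambda vs Epsilon: Epsilon wins 10–1.
Theta vs Epsilon: 1+3 = 4 for Theta, 7 for Epsilon — Epsilon by 7–4.
Epsilon wins every pairwise contest, so Epsilon is the Condorcet winner.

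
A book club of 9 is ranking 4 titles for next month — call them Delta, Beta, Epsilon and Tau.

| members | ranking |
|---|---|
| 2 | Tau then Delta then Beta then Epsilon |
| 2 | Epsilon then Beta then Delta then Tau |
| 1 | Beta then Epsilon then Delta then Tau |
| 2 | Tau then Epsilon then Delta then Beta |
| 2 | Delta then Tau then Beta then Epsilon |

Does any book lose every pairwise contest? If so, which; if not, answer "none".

Pairwise majorities:
Delta vs Beta: Delta wins 6–3.
Delta vs Epsilon: Epsilon wins 5–4.
Delta vs Tau: 2+1+2 = 5 for Delta, 4 for Tau — Delta by 5–4.
Beta vs Epsilon: Beta, 5–4.
Beta–Tau: Tau 6–3.
Epsilon vs Tau: 2+1 = 3 for Epsilon, 6 for Tau — Tau by 6–3.
Every book wins at least one matchup (Delta beats Beta; Beta beats Epsilon; Epsilon beats Delta; Tau beats Beta), so there is no Condorcet loser.

none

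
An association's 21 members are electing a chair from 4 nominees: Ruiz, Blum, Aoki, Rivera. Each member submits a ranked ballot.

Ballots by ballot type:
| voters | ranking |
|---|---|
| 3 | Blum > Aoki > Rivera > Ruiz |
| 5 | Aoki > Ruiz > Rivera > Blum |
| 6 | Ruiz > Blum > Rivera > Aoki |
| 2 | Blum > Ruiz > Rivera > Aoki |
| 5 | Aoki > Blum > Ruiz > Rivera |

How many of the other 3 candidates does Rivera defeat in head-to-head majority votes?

0

Rivera against each rival (21 voters):
Rivera vs Ruiz: Ruiz, 18–3.
Rivera vs Blum: 5 for Rivera, 16 for Blum — Blum by 16–5.
Rivera vs Aoki: Rivera is ranked higher on 6+2 = 8 ballots, Aoki on 13. Aoki wins 13–8.
Rivera beats no one; loses to Ruiz, Blum, Aoki — 0 pairwise wins.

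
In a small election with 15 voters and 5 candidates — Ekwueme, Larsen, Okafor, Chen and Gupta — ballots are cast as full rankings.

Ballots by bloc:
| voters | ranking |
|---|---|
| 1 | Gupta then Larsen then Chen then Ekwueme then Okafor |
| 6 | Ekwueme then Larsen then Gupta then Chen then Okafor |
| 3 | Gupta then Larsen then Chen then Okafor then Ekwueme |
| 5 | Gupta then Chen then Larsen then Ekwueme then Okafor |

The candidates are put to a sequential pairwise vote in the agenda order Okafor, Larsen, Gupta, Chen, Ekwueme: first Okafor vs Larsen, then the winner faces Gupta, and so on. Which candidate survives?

Gupta

Round 1: Okafor vs Larsen — 0–15, Larsen advances.
Round 2: Larsen vs Gupta — 6–9, Gupta advances.
Round 3: Gupta vs Chen — 15–0, Gupta advances.
Round 4: Gupta vs Ekwueme — 9–6, Gupta advances.
The agenda winner is Gupta.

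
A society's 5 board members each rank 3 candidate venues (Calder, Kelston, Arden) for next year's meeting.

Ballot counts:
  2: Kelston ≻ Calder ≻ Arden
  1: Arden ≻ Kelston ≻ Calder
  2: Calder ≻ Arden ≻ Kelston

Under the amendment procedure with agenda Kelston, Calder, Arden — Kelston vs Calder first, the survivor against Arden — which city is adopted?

Arden

Round 1: Kelston vs Calder — 3–2, Kelston advances.
Round 2: Kelston vs Arden — 2–3, Arden advances.
Arden survives the agenda.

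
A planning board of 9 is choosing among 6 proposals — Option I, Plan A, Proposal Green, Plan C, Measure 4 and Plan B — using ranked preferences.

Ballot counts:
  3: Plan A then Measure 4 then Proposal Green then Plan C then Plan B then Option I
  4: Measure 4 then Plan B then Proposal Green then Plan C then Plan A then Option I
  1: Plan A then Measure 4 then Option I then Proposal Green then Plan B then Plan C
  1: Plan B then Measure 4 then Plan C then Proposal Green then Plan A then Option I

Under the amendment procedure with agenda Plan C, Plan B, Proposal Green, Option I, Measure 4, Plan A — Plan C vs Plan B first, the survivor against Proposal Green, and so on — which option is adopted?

Round 1: Plan C vs Plan B — 3–6, Plan B advances.
Round 2: Plan B vs Proposal Green — 5–4, Plan B advances.
Round 3: Plan B vs Option I — 8–1, Plan B advances.
Round 4: Plan B vs Measure 4 — 1–8, Measure 4 advances.
Round 5: Measure 4 vs Plan A — 5–4, Measure 4 advances.
The agenda winner is Measure 4.

Measure 4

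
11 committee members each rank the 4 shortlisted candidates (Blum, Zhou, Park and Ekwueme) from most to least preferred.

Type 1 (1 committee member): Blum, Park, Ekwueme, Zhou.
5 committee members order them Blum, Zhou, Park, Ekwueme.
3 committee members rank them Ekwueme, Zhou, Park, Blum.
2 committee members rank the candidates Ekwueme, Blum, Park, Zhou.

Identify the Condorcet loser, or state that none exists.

Pairwise majorities:
Blum vs Zhou: 1+5+2 = 8 for Blum, 3 for Zhou — Blum by 8–3.
Blum vs Park: Blum, 8–3.
Blum–Ekwueme: Blum 6–5.
Zhou–Park: Zhou 8–3.
Zhou vs Ekwueme: Ekwueme wins 6–5.
Park vs Ekwueme: Park, 6–5.
Every candidate wins at least one matchup (Blum beats Zhou; Zhou beats Park; Park beats Ekwueme; Ekwueme beats Zhou), so there is no Condorcet loser.

none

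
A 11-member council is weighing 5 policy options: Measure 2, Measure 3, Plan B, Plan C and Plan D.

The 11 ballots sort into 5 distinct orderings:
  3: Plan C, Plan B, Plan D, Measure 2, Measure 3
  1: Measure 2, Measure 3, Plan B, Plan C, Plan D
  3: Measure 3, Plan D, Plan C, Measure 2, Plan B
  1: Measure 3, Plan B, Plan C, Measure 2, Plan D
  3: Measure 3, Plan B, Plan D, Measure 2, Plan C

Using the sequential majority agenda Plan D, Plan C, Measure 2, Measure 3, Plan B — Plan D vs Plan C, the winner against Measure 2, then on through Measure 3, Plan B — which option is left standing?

Measure 3

Round 1: Plan D vs Plan C — 6–5, Plan D advances.
Round 2: Plan D vs Measure 2 — 9–2, Plan D advances.
Round 3: Plan D vs Measure 3 — 3–8, Measure 3 advances.
Round 4: Measure 3 vs Plan B — 8–3, Measure 3 advances.
Measure 3 survives the agenda.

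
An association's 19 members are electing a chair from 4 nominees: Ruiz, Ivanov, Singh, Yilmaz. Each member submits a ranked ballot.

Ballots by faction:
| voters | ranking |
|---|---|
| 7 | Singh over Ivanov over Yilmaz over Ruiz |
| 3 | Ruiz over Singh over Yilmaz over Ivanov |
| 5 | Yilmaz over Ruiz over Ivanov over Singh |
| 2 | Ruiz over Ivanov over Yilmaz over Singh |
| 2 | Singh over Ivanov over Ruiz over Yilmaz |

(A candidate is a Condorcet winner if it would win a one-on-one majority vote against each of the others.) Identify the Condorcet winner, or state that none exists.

none

Head-to-head results (19 voters):
Ruiz vs Ivanov: Ruiz is ranked higher on 3+5+2 = 10 ballots, Ivanov on 9. Ruiz wins 10–9.
Ruiz vs Singh: Ruiz wins 10–9.
Ruiz vs Yilmaz: Ruiz is ranked higher on 3+2+2 = 7 ballots, Yilmaz on 12. Yilmaz wins 12–7.
Ivanov vs Singh: Ivanov preferred on 5+2 = 7 ballots; Singh wins 12–7.
Ivanov vs Yilmaz: Ivanov is ranked higher on 7+2+2 = 11 ballots, Yilmaz on 8. Ivanov wins 11–8.
Singh vs Yilmaz: 7+3+2 = 12 for Singh, 7 for Yilmaz — Singh by 12–7.
Each candidate drops at least one matchup (Ruiz loses to Yilmaz; Ivanov loses to Ruiz; Singh loses to Ruiz; Yilmaz loses to Ivanov); the cycle Ruiz beats Ivanov beats Yilmaz beats Ruiz rules out a Condorcet winner.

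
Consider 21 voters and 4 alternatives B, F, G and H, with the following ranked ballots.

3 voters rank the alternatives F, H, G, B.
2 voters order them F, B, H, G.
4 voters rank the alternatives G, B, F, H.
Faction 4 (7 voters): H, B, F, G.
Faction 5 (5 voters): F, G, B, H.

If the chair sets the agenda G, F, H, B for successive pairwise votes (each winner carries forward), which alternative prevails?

Round 1: G vs F — 4–17, F advances.
Round 2: F vs H — 14–7, F advances.
Round 3: F vs B — 10–11, B advances.
B survives the agenda.

B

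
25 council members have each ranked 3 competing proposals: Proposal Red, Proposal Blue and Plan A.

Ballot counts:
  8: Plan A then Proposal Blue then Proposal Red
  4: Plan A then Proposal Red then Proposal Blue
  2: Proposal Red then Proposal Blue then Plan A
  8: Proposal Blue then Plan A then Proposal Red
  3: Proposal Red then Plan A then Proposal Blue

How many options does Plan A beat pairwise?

Plan A against each rival (25 council members):
Plan A vs Proposal Red: 20 to 5, Plan A.
Plan A vs Proposal Blue: Plan A preferred on 8+4+3 = 15 ballots; Plan A wins 15–10.
Plan A beats Proposal Red, Proposal Blue — 2 pairwise wins.

2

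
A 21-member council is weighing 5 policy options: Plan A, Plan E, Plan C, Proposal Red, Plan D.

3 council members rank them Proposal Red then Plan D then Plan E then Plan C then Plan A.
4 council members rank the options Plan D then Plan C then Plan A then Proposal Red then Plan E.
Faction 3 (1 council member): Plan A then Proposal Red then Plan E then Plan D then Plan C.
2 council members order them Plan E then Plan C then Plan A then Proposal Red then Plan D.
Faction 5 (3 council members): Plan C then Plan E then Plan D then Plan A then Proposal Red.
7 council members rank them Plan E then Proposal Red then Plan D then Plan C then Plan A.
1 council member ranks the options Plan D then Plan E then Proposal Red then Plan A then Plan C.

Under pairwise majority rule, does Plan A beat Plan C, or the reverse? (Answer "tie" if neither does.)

Plan C

Ballots ranking Plan A above Plan C: 1 + 1 = 2.
Ballots ranking Plan C above Plan A: 21 − 2 = 19.
Plan C wins the head-to-head 19–2.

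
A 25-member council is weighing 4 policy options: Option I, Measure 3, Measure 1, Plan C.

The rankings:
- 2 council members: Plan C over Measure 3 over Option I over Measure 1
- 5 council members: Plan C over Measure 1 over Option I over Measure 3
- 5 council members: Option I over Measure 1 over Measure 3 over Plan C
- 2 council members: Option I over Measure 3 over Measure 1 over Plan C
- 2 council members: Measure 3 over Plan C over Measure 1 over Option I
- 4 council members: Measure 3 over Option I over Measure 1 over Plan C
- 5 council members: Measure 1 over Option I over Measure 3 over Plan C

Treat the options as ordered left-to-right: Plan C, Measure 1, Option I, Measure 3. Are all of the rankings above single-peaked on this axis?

Axis positions: Plan C=1, Measure 1=2, Option I=3, Measure 3=4.
Type 1: ranking walks positions 1-4-3-2; Measure 3 is ranked above Measure 1 even though Measure 1 lies between Measure 3 and the peak Plan C on the axis — preferences dip and rise again. Not single-peaked.
Type 2 (peak Plan C at position 1): ranking walks positions 1-2-3-4, expanding outward from the peak — single-peaked.
Type 3 (peak Option I at position 3): ranking walks positions 3-2-4-1, expanding outward from the peak — single-peaked.
Type 4 (peak Option I at position 3): ranking walks positions 3-4-2-1, expanding outward from the peak — single-peaked.
Type 5: ranking walks positions 4-1-2-3; Plan C is ranked above Option I even though Option I lies between Plan C and the peak Measure 3 on the axis — preferences dip and rise again. Not single-peaked.
Type 6 (peak Measure 3 at position 4): ranking walks positions 4-3-2-1, expanding outward from the peak — single-peaked.
Type 7 (peak Measure 1 at position 2): ranking walks positions 2-3-4-1, expanding outward from the peak — single-peaked.
Type 1 violates single-peakedness, so the profile is not single-peaked on this axis.

no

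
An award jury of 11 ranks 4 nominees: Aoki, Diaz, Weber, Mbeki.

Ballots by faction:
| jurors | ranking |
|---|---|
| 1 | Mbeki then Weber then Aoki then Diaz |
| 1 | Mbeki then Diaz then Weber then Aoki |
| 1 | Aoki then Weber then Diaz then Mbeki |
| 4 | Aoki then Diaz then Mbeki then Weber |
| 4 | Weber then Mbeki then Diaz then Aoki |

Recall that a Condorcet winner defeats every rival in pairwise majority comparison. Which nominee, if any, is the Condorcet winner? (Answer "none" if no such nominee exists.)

Mbeki

Check each pair by majority over 11 ballots:
Aoki–Diaz: Aoki 6–5.
Aoki vs Weber: Weber, 6–5.
Aoki vs Mbeki: Mbeki wins 6–5.
Diaz–Weber: Weber 6–5.
Diaz vs Mbeki: Mbeki wins 6–5.
Weber vs Mbeki: Mbeki wins 6–5.
Only Mbeki has no losses; Mbeki is the Condorcet winner.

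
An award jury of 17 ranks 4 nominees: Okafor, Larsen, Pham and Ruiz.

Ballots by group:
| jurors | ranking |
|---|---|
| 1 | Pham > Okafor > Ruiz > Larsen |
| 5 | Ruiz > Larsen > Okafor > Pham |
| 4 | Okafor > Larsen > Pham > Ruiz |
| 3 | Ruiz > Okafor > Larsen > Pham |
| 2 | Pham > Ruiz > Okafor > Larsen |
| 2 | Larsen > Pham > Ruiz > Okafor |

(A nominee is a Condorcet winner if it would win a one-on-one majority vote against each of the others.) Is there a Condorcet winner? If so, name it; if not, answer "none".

Head-to-head results (17 jurors):
Okafor vs Larsen: Okafor wins 10–7.
Okafor–Pham: Okafor 12–5.
Okafor–Ruiz: Ruiz 12–5.
Larsen vs Pham: Larsen, 14–3.
Larsen vs Ruiz: Ruiz, 11–6.
Pham vs Ruiz: Pham wins 9–8.
Each nominee drops at least one matchup (Okafor loses to Ruiz; Larsen loses to Okafor; Pham loses to Okafor; Ruiz loses to Pham); the cycle Okafor → Pham → Ruiz → Okafor rules out a Condorcet winner.

none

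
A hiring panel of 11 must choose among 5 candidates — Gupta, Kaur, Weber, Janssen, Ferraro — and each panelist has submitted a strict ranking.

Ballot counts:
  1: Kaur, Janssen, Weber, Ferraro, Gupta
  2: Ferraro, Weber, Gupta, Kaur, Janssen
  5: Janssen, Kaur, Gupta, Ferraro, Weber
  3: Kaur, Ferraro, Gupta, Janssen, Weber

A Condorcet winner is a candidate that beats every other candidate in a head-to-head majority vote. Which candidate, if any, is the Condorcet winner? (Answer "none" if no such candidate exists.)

Kaur

Pairwise majorities:
Gupta vs Kaur: 2 to 9, Kaur.
Gupta vs Weber: 8 to 3, Gupta.
Gupta vs Janssen: Janssen, 6–5.
Gupta vs Ferraro: Ferraro wins 6–5.
Kaur vs Weber: Kaur wins 9–2.
Kaur vs Janssen: 6 to 5, Kaur.
Kaur–Ferraro: Kaur 9–2.
Weber vs Janssen: Weber preferred on 2 ballots; Janssen wins 9–2.
Weber vs Ferraro: Ferraro, 10–1.
Janssen vs Ferraro: Janssen, 6–5.
Kaur defeats every rival head-to-head and is the Condorcet winner.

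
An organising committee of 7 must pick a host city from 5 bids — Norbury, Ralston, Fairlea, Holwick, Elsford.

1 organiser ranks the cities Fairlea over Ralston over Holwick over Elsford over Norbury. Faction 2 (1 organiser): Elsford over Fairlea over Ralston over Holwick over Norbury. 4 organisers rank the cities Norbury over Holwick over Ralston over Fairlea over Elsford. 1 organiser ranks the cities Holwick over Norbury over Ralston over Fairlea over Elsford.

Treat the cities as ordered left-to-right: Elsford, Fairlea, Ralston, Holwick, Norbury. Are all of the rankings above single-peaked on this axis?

Axis positions: Elsford=1, Fairlea=2, Ralston=3, Holwick=4, Norbury=5.
Faction 1 (peak Fairlea at position 2): ranking walks positions 2-3-4-1-5, expanding outward from the peak — single-peaked.
Faction 2 (peak Elsford at position 1): ranking walks positions 1-2-3-4-5, expanding outward from the peak — single-peaked.
Faction 3 (peak Norbury at position 5): ranking walks positions 5-4-3-2-1, expanding outward from the peak — single-peaked.
Faction 4 (peak Holwick at position 4): ranking walks positions 4-5-3-2-1, expanding outward from the peak — single-peaked.
Every ranking is single-peaked on this axis.

yes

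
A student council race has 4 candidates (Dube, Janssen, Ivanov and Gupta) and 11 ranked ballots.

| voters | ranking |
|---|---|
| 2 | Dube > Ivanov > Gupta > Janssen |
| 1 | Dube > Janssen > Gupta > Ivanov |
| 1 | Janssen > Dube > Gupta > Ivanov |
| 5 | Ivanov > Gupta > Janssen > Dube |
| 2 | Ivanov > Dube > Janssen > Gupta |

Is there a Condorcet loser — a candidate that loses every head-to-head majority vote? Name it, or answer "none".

Pairwise majorities:
Dube vs Janssen: Janssen, 6–5.
Dube vs Ivanov: Dube is ranked higher on 2+1+1 = 4 ballots, Ivanov on 7. Ivanov wins 7–4.
Dube vs Gupta: Dube, 6–5.
Janssen vs Ivanov: 1+1 = 2 for Janssen, 9 for Ivanov — Ivanov by 9–2.
Janssen vs Gupta: 4 to 7, Gupta.
Ivanov vs Gupta: Ivanov preferred on 2+5+2 = 9 ballots; Ivanov wins 9–2.
Every candidate wins at least one matchup (Dube beats Gupta; Janssen beats Dube; Ivanov beats Dube; Gupta beats Janssen), so there is no Condorcet loser.

none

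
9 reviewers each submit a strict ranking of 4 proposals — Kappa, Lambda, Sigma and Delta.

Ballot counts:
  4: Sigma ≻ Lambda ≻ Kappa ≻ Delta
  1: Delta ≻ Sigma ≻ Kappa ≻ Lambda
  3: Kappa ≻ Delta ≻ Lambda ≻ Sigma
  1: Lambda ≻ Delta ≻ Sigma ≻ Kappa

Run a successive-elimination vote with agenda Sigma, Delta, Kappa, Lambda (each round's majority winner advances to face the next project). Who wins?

Lambda

Round 1: Sigma vs Delta — 4–5, Delta advances.
Round 2: Delta vs Kappa — 2–7, Kappa advances.
Round 3: Kappa vs Lambda — 4–5, Lambda advances.
Lambda survives the agenda.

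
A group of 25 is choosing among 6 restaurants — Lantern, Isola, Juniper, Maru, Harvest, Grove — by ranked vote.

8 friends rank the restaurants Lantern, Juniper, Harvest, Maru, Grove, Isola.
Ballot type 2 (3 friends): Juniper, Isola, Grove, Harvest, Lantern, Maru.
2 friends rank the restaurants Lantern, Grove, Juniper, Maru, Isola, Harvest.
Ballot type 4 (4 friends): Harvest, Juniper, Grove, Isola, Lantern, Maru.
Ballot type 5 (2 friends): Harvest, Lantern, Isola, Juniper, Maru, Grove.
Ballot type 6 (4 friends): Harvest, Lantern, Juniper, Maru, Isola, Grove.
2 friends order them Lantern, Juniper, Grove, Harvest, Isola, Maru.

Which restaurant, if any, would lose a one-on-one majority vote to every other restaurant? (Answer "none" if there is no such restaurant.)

Pairwise majorities:
Lantern vs Isola: Lantern is ranked higher on 8+2+2+4+2 = 18 ballots, Isola on 7. Lantern wins 18–7.
Lantern vs Juniper: 8+2+2+4+2 = 18 for Lantern, 7 for Juniper — Lantern by 18–7.
Lantern vs Maru: 25 for Lantern, 0 for Maru — Lantern by 25–0.
Lantern vs Harvest: Harvest, 13–12.
Lantern vs Grove: 18 to 7, Lantern.
Isola vs Juniper: Juniper wins 23–2.
Isola vs Maru: Isola preferred on 3+4+2+2 = 11 ballots; Maru wins 14–11.
Isola vs Harvest: Harvest, 20–5.
Isola vs Grove: Grove wins 16–9.
Juniper vs Maru: Juniper preferred on 25 ballots; Juniper wins 25–0.
Juniper vs Harvest: 15 to 10, Juniper.
Juniper–Grove: Juniper 23–2.
Maru vs Harvest: 2 to 23, Harvest.
Maru vs Grove: Maru is ranked higher on 8+2+4 = 14 ballots, Grove on 11. Maru wins 14–11.
Harvest vs Grove: Harvest, 18–7.
Isola is beaten in every head-to-head and is the Condorcet loser.

Isola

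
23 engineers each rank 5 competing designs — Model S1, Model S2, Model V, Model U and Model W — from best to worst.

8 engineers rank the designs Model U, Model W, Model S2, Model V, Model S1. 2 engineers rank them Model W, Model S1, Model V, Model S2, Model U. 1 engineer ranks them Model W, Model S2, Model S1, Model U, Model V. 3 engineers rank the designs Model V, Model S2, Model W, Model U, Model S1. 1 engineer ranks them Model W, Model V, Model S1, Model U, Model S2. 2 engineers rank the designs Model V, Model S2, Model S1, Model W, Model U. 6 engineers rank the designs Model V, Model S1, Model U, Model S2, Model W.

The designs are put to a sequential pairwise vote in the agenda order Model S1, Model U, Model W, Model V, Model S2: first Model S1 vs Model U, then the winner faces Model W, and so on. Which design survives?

Model W

Round 1: Model S1 vs Model U — 12–11, Model S1 advances.
Round 2: Model S1 vs Model W — 8–15, Model W advances.
Round 3: Model W vs Model V — 12–11, Model W advances.
Round 4: Model W vs Model S2 — 12–11, Model W advances.
The agenda winner is Model W.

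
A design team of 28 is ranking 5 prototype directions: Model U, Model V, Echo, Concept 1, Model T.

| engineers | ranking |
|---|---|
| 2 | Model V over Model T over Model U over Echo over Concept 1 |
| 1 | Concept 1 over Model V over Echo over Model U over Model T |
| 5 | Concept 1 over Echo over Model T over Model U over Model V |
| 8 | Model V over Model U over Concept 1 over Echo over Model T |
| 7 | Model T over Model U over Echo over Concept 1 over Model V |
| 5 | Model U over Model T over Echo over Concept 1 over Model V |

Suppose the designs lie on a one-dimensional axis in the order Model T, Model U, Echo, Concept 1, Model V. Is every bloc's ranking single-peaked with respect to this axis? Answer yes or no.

no

Axis positions: Model T=1, Model U=2, Echo=3, Concept 1=4, Model V=5.
Bloc 1: ranking walks positions 5-1-2-3-4; Model T is ranked above Concept 1 even though Concept 1 lies between Model T and the peak Model V on the axis — preferences dip and rise again. Not single-peaked.
Bloc 2 (peak Concept 1 at position 4): ranking walks positions 4-5-3-2-1, expanding outward from the peak — single-peaked.
Bloc 3: ranking walks positions 4-3-1-2-5; Model T is ranked above Model U even though Model U lies between Model T and the peak Concept 1 on the axis — preferences dip and rise again. Not single-peaked.
Bloc 4: ranking walks positions 5-2-4-3-1; Model U is ranked above Concept 1 even though Concept 1 lies between Model U and the peak Model V on the axis — preferences dip and rise again. Not single-peaked.
Bloc 5 (peak Model T at position 1): ranking walks positions 1-2-3-4-5, expanding outward from the peak — single-peaked.
Bloc 6 (peak Model U at position 2): ranking walks positions 2-1-3-4-5, expanding outward from the peak — single-peaked.
Bloc 1 violates single-peakedness, so the profile is not single-peaked on this axis.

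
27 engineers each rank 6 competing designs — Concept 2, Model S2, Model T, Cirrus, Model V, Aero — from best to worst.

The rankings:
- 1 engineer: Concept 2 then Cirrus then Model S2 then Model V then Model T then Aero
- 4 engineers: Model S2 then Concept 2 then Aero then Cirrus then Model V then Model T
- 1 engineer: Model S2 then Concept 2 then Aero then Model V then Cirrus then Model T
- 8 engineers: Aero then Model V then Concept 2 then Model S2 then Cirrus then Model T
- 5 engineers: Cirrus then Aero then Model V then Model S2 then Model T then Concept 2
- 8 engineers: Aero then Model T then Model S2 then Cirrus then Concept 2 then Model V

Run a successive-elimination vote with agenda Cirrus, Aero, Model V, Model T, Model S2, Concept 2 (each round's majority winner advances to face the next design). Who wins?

Aero

Round 1: Cirrus vs Aero — 6–21, Aero advances.
Round 2: Aero vs Model V — 26–1, Aero advances.
Round 3: Aero vs Model T — 26–1, Aero advances.
Round 4: Aero vs Model S2 — 21–6, Aero advances.
Round 5: Aero vs Concept 2 — 21–6, Aero advances.
The agenda winner is Aero.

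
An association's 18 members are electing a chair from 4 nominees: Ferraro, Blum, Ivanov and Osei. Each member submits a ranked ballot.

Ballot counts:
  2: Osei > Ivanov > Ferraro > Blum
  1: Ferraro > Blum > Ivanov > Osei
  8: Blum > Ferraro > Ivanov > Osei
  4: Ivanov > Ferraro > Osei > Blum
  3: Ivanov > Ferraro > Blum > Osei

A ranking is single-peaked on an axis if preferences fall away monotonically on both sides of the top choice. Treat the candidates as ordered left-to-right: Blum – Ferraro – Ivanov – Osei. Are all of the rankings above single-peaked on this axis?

yes

Axis positions: Blum=1, Ferraro=2, Ivanov=3, Osei=4.
Bloc 1 (peak Osei at position 4): ranking walks positions 4-3-2-1, expanding outward from the peak — single-peaked.
Bloc 2 (peak Ferraro at position 2): ranking walks positions 2-1-3-4, expanding outward from the peak — single-peaked.
Bloc 3 (peak Blum at position 1): ranking walks positions 1-2-3-4, expanding outward from the peak — single-peaked.
Bloc 4 (peak Ivanov at position 3): ranking walks positions 3-2-4-1, expanding outward from the peak — single-peaked.
Bloc 5 (peak Ivanov at position 3): ranking walks positions 3-2-1-4, expanding outward from the peak — single-peaked.
Every ranking is single-peaked on this axis.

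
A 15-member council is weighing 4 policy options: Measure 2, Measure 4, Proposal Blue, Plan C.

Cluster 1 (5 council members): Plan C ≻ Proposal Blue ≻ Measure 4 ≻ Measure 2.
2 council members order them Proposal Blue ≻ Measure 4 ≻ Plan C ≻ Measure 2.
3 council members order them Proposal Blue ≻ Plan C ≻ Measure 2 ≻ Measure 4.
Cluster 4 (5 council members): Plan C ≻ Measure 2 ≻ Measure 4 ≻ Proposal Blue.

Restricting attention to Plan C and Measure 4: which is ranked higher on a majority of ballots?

Ballots ranking Plan C above Measure 4: 5 + 3 + 5 = 13.
Ballots ranking Measure 4 above Plan C: 15 − 13 = 2.
Plan C wins the head-to-head 13–2.

Plan C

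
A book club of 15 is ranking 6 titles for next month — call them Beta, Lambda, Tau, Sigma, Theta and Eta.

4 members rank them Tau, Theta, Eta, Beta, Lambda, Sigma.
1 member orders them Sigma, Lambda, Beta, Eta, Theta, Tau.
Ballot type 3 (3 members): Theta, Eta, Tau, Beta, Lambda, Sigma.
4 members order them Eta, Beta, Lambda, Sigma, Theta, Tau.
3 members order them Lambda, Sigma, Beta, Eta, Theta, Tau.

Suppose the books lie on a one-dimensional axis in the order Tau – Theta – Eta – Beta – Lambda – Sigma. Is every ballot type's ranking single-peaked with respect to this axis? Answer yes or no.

Axis positions: Tau=1, Theta=2, Eta=3, Beta=4, Lambda=5, Sigma=6.
Ballot type 1 (peak Tau at position 1): ranking walks positions 1-2-3-4-5-6, expanding outward from the peak — single-peaked.
Ballot type 2 (peak Sigma at position 6): ranking walks positions 6-5-4-3-2-1, expanding outward from the peak — single-peaked.
Ballot type 3 (peak Theta at position 2): ranking walks positions 2-3-1-4-5-6, expanding outward from the peak — single-peaked.
Ballot type 4 (peak Eta at position 3): ranking walks positions 3-4-5-6-2-1, expanding outward from the peak — single-peaked.
Ballot type 5 (peak Lambda at position 5): ranking walks positions 5-6-4-3-2-1, expanding outward from the peak — single-peaked.
Every ranking is single-peaked on this axis.

yes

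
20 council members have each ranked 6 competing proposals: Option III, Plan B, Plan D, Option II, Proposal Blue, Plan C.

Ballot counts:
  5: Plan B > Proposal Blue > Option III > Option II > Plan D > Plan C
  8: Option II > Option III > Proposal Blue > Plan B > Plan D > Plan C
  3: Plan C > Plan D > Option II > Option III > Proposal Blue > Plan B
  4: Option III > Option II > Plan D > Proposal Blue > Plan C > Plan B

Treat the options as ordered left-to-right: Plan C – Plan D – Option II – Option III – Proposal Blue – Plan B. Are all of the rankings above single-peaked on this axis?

yes

Axis positions: Plan C=1, Plan D=2, Option II=3, Option III=4, Proposal Blue=5, Plan B=6.
Ballot type 1 (peak Plan B at position 6): ranking walks positions 6-5-4-3-2-1, expanding outward from the peak — single-peaked.
Ballot type 2 (peak Option II at position 3): ranking walks positions 3-4-5-6-2-1, expanding outward from the peak — single-peaked.
Ballot type 3 (peak Plan C at position 1): ranking walks positions 1-2-3-4-5-6, expanding outward from the peak — single-peaked.
Ballot type 4 (peak Option III at position 4): ranking walks positions 4-3-2-5-1-6, expanding outward from the peak — single-peaked.
Every ranking is single-peaked on this axis.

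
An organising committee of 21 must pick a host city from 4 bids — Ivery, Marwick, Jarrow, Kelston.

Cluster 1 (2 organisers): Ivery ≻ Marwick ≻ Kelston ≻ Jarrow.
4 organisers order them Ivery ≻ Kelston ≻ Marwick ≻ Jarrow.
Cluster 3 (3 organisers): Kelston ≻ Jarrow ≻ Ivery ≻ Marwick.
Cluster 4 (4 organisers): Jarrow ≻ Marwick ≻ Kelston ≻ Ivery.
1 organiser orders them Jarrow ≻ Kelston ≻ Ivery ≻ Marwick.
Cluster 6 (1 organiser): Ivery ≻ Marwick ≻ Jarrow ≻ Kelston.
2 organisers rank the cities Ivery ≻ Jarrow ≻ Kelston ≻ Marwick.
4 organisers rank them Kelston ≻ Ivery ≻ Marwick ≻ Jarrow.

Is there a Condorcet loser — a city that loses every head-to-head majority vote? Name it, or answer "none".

Pairwise majorities:
Ivery vs Marwick: Ivery wins 17–4.
Ivery vs Jarrow: Ivery, 13–8.
Ivery vs Kelston: Kelston wins 12–9.
Marwick vs Jarrow: Marwick, 11–10.
Marwick–Kelston: Kelston 14–7.
Jarrow vs Kelston: Jarrow preferred on 4+1+1+2 = 8 ballots; Kelston wins 13–8.
Jarrow loses to every other city — it is the Condorcet loser.

Jarrow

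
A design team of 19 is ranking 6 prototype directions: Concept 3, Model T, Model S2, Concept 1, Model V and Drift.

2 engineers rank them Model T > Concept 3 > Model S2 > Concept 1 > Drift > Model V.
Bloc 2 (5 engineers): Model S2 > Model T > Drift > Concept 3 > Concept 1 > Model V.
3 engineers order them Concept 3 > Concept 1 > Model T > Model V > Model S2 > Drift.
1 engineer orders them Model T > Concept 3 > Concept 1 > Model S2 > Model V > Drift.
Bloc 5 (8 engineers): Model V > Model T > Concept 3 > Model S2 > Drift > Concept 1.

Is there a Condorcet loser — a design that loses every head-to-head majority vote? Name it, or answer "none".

none

Head-to-head results (19 engineers):
Concept 3–Model T: Model T 16–3.
Concept 3 vs Model S2: 14 to 5, Concept 3.
Concept 3–Concept 1: Concept 3 19–0.
Concept 3 vs Model V: 2+5+3+1 = 11 for Concept 3, 8 for Model V — Concept 3 by 11–8.
Concept 3–Drift: Concept 3 14–5.
Model T vs Model S2: 14 to 5, Model T.
Model T vs Concept 1: Model T, 16–3.
Model T vs Model V: Model T is ranked higher on 2+5+3+1 = 11 ballots, Model V on 8. Model T wins 11–8.
Model T vs Drift: Model T preferred on 2+5+3+1+8 = 19 ballots; Model T wins 19–0.
Model S2 vs Concept 1: 2+5+8 = 15 for Model S2, 4 for Concept 1 — Model S2 by 15–4.
Model S2 vs Model V: 2+5+1 = 8 for Model S2, 11 for Model V — Model V by 11–8.
Model S2 vs Drift: Model S2 preferred on 2+5+3+1+8 = 19 ballots; Model S2 wins 19–0.
Concept 1 vs Model V: Concept 1, 11–8.
Concept 1 vs Drift: 6 to 13, Drift.
Model V vs Drift: Model V wins 12–7.
Each design has at least one pairwise win (Concept 3 beats Model S2; Model T beats Concept 3; Model S2 beats Concept 1; Concept 1 beats Model V; Model V beats Model S2; Drift beats Concept 1) — no Condorcet loser.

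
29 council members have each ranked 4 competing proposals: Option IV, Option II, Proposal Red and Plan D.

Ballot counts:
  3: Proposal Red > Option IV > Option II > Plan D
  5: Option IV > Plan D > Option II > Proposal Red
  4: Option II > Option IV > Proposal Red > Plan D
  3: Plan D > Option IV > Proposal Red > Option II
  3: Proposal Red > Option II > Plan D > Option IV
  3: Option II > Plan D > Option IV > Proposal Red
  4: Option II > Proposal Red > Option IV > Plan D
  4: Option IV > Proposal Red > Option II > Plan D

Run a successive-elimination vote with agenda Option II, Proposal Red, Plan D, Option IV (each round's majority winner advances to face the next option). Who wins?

Option IV

Round 1: Option II vs Proposal Red — 16–13, Option II advances.
Round 2: Option II vs Plan D — 21–8, Option II advances.
Round 3: Option II vs Option IV — 14–15, Option IV advances.
The agenda winner is Option IV.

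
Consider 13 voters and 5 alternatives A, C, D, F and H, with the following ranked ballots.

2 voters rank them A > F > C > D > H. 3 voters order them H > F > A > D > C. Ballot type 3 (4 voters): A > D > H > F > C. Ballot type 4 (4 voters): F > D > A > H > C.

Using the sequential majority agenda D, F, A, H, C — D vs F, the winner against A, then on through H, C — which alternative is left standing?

Round 1: D vs F — 4–9, F advances.
Round 2: F vs A — 7–6, F advances.
Round 3: F vs H — 6–7, H advances.
Round 4: H vs C — 11–2, H advances.
H survives the agenda.

H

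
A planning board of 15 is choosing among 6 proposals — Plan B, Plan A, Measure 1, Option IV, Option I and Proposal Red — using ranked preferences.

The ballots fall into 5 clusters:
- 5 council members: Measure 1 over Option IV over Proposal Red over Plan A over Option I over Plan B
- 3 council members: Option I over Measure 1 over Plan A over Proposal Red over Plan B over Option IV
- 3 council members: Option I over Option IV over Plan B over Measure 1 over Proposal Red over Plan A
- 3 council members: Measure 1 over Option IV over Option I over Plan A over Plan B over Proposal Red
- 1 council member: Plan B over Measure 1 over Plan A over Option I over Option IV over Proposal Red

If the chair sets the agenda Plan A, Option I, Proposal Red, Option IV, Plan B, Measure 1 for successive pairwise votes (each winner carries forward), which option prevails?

Measure 1

Round 1: Plan A vs Option I — 6–9, Option I advances.
Round 2: Option I vs Proposal Red — 10–5, Option I advances.
Round 3: Option I vs Option IV — 7–8, Option IV advances.
Round 4: Option IV vs Plan B — 11–4, Option IV advances.
Round 5: Option IV vs Measure 1 — 3–12, Measure 1 advances.
Measure 1 survives the agenda.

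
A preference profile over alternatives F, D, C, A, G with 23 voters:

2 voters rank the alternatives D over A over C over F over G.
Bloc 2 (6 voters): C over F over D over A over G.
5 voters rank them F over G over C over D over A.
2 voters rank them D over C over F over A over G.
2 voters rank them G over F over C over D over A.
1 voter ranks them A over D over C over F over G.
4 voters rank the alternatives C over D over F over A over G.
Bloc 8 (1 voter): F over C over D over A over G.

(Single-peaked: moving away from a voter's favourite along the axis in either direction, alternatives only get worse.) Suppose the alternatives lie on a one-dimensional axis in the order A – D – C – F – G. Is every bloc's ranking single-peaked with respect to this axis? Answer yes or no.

yes

Axis positions: A=1, D=2, C=3, F=4, G=5.
Bloc 1 (peak D at position 2): ranking walks positions 2-1-3-4-5, expanding outward from the peak — single-peaked.
Bloc 2 (peak C at position 3): ranking walks positions 3-4-2-1-5, expanding outward from the peak — single-peaked.
Bloc 3 (peak F at position 4): ranking walks positions 4-5-3-2-1, expanding outward from the peak — single-peaked.
Bloc 4 (peak D at position 2): ranking walks positions 2-3-4-1-5, expanding outward from the peak — single-peaked.
Bloc 5 (peak G at position 5): ranking walks positions 5-4-3-2-1, expanding outward from the peak — single-peaked.
Bloc 6 (peak A at position 1): ranking walks positions 1-2-3-4-5, expanding outward from the peak — single-peaked.
Bloc 7 (peak C at position 3): ranking walks positions 3-2-4-1-5, expanding outward from the peak — single-peaked.
Bloc 8 (peak F at position 4): ranking walks positions 4-3-2-1-5, expanding outward from the peak — single-peaked.
Every ranking is single-peaked on this axis.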